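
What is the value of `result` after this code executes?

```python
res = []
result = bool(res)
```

res = []; result = False

False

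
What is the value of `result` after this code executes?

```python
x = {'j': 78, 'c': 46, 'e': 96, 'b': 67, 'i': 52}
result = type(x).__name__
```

x is dict; result = 'dict'

'dict'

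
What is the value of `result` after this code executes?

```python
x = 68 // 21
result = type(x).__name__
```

x is int; result = 'int'

'int'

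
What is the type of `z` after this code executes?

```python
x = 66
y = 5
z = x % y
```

int % int = int

int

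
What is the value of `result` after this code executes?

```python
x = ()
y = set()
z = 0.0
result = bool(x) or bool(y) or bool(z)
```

x = (); y = set(); z = 0.0; result = False

False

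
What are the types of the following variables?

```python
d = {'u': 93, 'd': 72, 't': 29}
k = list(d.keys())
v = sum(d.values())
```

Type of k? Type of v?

list() converts to list; sum of ints is int

list, int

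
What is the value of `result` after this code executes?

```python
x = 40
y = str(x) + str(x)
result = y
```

x = 40; y = '4040'; result = '4040'

'4040'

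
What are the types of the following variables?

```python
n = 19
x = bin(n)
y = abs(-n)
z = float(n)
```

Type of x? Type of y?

bin() returns str; abs() of int returns int

str, int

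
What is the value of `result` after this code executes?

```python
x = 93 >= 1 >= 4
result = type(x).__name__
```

x is bool; result = 'bool'

'bool'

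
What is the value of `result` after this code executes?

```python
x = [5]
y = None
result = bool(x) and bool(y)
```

x = [5]; y = None; result = False

False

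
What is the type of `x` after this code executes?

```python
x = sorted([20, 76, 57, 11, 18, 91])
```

sorted() always returns list

list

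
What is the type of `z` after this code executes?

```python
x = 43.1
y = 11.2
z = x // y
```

float // float = float

float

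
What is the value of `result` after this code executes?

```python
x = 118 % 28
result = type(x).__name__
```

x is int; result = 'int'

'int'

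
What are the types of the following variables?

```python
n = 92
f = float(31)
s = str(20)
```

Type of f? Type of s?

f is assigned the result of calling float(), which returns a float; s is assigned the result of calling str(), which returns a str

float, str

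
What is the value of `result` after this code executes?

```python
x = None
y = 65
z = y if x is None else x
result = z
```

x = None; y = 65; z = 65; result = 65

65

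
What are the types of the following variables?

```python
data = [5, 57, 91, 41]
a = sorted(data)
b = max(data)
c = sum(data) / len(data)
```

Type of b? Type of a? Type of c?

max of ints returns int; sorted() returns list; int / int = float

int, list, float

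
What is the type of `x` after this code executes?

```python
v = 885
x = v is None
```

'is' comparison returns bool

bool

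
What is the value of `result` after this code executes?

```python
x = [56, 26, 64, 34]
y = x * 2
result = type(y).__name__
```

x is list; y is list; result = 'list'

'list'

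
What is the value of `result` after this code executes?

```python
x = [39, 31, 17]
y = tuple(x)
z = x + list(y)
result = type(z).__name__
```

x is list; y is tuple; z is list; result = 'list'

'list'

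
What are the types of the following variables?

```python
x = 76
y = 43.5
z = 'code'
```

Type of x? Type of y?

x is assigned a bare integer (no decimal point), so it is an int; y is assigned a number with a decimal point, so it is a float

int, float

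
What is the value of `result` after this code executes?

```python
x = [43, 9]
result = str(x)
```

x = [43, 9]; result = '[43, 9]'

'[43, 9]'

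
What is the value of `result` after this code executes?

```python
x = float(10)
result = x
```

x = 10.0; result = 10.0

10.0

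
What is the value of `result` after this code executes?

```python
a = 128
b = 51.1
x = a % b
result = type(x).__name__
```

a is int; b is float; x is float; result = 'float'

'float'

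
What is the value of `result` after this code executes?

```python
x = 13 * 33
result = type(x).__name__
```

x is int; result = 'int'

'int'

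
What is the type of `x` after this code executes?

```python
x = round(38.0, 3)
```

round() with decimal places returns float

float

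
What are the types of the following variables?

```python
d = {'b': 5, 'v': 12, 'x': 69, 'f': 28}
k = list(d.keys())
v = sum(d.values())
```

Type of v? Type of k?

sum of ints is int; list() converts to list

int, list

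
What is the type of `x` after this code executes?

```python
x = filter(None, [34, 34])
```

filter() returns a filter object

filter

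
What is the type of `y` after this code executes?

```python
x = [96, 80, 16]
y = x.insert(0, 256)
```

list.insert() returns None

NoneType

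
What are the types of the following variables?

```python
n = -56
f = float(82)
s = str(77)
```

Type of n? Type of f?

n is assigned a bare integer (no decimal point), so it is an int; f is assigned the result of calling float(), which returns a float

int, float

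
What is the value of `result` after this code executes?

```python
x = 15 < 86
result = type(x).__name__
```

x is bool; result = 'bool'

'bool'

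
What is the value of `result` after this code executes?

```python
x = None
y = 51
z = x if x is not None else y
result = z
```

x = None; y = 51; z = 51; result = 51

51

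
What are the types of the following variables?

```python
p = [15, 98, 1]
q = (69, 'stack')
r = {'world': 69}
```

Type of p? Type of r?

p is assigned a list literal (square brackets); r is assigned a dict literal ({key: value})

list, dict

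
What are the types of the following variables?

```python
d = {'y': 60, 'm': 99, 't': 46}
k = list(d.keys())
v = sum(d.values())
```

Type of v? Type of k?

sum of ints is int; list() converts to list

int, list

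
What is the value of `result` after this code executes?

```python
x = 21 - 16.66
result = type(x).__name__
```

x is float; result = 'float'

'float'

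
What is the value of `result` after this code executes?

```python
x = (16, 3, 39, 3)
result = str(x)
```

x = (16, 3, 39, 3); result = '(16, 3, 39, 3)'

'(16, 3, 39, 3)'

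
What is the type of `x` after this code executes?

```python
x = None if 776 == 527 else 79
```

776 == 527 is False, so the else branch is taken

int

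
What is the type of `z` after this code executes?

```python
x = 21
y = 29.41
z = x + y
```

int + float = float

float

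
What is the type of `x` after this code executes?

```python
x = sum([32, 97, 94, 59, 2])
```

sum() of ints returns int

int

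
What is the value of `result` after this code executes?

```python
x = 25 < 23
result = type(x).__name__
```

x is bool; result = 'bool'

'bool'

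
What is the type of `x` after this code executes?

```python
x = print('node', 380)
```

print() returns None

NoneType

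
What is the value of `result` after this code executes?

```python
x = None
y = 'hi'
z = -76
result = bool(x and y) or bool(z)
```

x = None; y = 'hi'; z = -76; result = True

True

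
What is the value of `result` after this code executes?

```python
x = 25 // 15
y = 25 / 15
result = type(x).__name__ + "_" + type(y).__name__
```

x is int; y is float; result = 'int_float'

'int_float'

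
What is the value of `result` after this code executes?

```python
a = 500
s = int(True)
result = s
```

a = 500; s = 1; result = 1

1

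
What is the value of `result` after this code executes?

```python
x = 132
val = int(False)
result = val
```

x = 132; val = 0; result = 0

0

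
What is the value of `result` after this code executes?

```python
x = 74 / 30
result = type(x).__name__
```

x is float; result = 'float'

'float'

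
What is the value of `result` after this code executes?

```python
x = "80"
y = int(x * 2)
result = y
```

x = '80'; y = 8080; result = 8080

8080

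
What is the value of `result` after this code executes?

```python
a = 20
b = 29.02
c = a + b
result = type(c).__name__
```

a is int; b is float; c is float; result = 'float'

'float'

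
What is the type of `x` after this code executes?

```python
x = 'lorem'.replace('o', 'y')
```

str.replace() returns str

str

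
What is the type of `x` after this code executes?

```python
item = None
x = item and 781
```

'and' returns first falsy value (None)

NoneType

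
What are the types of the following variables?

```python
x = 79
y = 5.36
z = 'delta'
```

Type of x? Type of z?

x is assigned a bare integer (no decimal point), so it is an int; z is assigned a quoted string literal, so it is a str

int, str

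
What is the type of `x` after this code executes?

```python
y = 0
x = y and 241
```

'and' returns first falsy value (0 is int)

int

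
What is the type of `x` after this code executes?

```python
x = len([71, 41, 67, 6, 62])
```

len() always returns int

int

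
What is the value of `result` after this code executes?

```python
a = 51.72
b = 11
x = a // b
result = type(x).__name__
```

a is float; b is int; x is float; result = 'float'

'float'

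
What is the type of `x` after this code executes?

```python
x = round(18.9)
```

round() with no decimal places returns int

int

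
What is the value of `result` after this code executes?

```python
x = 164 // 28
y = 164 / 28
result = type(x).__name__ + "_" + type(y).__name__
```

x is int; y is float; result = 'int_float'

'int_float'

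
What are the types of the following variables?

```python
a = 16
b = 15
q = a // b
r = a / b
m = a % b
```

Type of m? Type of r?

% of ints returns int; / returns float

int, float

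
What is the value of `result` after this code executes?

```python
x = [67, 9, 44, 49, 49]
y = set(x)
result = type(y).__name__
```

x is list; y is set; result = 'set'

'set'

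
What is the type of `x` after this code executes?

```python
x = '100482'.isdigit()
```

str.isdigit() returns bool

bool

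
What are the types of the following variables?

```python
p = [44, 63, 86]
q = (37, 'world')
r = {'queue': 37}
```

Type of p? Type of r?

p is assigned a list literal (square brackets); r is assigned a dict literal ({key: value})

list, dict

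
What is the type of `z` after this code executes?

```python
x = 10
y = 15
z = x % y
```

int % int = int

int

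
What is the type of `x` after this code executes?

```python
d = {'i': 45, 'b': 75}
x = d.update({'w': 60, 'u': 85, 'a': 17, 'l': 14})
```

dict.update() returns None

NoneType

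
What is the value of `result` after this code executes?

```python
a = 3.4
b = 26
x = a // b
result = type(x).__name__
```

a is float; b is int; x is float; result = 'float'

'float'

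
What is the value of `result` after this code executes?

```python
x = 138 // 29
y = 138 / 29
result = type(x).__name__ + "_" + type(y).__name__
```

x is int; y is float; result = 'int_float'

'int_float'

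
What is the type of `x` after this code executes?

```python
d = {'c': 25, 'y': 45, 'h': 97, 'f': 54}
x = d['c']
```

Accessing dict[str, int] with str key returns int

int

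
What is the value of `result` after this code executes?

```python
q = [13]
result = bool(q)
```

q = [13]; result = True

True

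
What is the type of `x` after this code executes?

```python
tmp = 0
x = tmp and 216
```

'and' returns first falsy value (0 is int)

int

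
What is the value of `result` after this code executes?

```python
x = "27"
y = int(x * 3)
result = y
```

x = '27'; y = 272727; result = 272727

272727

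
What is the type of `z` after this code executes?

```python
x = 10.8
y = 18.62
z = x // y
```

float // float = float

float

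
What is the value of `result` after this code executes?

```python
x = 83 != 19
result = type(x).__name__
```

x is bool; result = 'bool'

'bool'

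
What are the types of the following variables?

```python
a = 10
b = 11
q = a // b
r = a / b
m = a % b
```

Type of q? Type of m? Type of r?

// returns int; % of ints returns int; / returns float

int, int, float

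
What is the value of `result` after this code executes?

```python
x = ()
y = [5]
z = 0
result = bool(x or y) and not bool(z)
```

x = (); y = [5]; z = 0; result = True

True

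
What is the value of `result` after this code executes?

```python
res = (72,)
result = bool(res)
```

res = (72,); result = True

True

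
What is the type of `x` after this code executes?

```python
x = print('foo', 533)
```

print() returns None

NoneType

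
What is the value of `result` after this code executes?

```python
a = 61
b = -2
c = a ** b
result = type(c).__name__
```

a is int; b is int; c is float; result = 'float'

'float'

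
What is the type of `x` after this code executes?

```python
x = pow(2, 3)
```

pow(int, int) returns int

int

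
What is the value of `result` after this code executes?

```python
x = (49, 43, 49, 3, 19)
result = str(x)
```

x = (49, 43, 49, 3, 19); result = '(49, 43, 49, 3, 19)'

'(49, 43, 49, 3, 19)'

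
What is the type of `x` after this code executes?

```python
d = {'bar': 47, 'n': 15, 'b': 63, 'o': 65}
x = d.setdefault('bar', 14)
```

dict.setdefault() returns the (existing or default) value

int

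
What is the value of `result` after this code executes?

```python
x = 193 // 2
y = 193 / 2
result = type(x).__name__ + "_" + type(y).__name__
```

x is int; y is float; result = 'int_float'

'int_float'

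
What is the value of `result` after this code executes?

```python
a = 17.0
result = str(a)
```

a = 17.0; result = '17.0'

'17.0'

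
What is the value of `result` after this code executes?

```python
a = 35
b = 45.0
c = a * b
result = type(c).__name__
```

a is int; b is float; c is float; result = 'float'

'float'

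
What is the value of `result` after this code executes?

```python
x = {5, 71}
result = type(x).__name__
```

x is set; result = 'set'

'set'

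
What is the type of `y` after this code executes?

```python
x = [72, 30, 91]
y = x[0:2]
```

Slicing a list returns a list

list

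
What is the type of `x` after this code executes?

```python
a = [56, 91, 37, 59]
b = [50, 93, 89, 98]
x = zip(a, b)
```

zip() returns a zip object

zip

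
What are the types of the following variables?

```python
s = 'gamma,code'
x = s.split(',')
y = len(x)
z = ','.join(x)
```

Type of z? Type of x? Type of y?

str.join() returns str; str.split() returns list; len() returns int

str, list, int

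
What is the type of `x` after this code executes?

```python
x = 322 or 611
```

'or' returns first truthy value (int)

int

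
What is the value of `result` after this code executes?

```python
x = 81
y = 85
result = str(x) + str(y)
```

x = 81; y = 85; result = '8185'

'8185'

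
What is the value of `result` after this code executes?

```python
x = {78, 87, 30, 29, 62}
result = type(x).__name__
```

x is set; result = 'set'

'set'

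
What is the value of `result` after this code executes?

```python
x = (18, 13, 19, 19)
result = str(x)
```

x = (18, 13, 19, 19); result = '(18, 13, 19, 19)'

'(18, 13, 19, 19)'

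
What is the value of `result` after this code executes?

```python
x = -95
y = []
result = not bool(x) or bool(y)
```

x = -95; y = []; result = False

False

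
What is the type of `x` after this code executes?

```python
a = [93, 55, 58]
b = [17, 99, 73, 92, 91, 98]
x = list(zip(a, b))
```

list(zip()) returns a list of tuples

list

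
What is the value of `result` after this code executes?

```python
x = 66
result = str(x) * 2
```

x = 66; result = '6666'

'6666'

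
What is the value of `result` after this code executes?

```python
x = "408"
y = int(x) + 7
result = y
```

x = '408'; y = 415; result = 415

415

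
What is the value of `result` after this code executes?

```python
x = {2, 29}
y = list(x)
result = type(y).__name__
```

x is set; y is list; result = 'list'

'list'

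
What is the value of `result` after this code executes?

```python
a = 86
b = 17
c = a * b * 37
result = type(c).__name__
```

a is int; b is int; c is int; result = 'int'

'int'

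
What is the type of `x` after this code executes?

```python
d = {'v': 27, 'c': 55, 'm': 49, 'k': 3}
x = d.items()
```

dict.items() returns dict_items view

dict_items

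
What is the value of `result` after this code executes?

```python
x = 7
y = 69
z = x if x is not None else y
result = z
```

x = 7; y = 69; z = 7; result = 7

7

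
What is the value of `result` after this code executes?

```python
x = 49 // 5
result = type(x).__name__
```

x is int; result = 'int'

'int'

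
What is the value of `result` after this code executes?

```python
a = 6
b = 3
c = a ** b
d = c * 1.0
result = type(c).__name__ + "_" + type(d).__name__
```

a is int; b is int; c is int; d is float; result = 'int_float'

'int_float'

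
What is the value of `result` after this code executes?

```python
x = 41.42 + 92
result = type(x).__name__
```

x is float; result = 'float'

'float'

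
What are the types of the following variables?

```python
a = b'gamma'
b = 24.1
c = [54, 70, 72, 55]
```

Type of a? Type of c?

a is assigned a bytes literal (b'...' prefix); c is assigned a list literal (square brackets)

bytes, list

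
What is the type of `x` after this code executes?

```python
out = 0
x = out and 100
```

'and' returns first falsy value (0 is int)

int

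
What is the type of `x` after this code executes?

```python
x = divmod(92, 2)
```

divmod() returns tuple of (quotient, remainder)

tuple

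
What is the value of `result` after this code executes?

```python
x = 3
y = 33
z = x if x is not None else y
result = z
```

x = 3; y = 33; z = 3; result = 3

3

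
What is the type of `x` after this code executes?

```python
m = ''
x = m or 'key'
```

'or' returns first truthy value (str)

str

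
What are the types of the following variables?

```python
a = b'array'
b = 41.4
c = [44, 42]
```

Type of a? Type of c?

a is assigned a bytes literal (b'...' prefix); c is assigned a list literal (square brackets)

bytes, list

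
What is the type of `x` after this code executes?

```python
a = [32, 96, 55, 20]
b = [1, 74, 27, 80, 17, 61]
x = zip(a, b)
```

zip() returns a zip object

zip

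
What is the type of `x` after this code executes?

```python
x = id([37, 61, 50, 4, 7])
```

id() returns int

int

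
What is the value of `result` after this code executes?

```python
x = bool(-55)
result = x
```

x = True; result = True

True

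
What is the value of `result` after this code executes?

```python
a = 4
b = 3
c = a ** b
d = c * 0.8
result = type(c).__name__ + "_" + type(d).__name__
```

a is int; b is int; c is int; d is float; result = 'int_float'

'int_float'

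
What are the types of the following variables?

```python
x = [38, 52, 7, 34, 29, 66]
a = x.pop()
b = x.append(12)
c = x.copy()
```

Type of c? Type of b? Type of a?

copy() returns list; append() returns None; pop() returns element

list, NoneType, int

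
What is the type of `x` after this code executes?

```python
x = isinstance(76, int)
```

isinstance() returns bool

bool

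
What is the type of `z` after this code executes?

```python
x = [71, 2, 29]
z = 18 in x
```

'in' operator returns bool

bool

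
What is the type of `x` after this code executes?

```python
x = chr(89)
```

chr() returns str (single char)

str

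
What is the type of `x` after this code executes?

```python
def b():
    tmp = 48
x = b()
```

Function without return returns None

NoneType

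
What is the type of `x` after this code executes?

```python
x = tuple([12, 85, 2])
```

tuple() constructor returns tuple

tuple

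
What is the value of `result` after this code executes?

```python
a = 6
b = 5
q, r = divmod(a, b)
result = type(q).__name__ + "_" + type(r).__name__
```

a is int; b is int; q is int; r is int; result = 'int_int'

'int_int'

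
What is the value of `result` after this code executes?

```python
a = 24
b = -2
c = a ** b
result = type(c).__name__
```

a is int; b is int; c is float; result = 'float'

'float'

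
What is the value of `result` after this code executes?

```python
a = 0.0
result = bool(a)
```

a = 0.0; result = False

False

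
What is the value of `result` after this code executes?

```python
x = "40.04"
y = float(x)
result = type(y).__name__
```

x is str; y is float; result = 'float'

'float'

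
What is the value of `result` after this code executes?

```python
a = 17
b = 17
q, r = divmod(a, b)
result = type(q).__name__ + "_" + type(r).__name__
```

a is int; b is int; q is int; r is int; result = 'int_int'

'int_int'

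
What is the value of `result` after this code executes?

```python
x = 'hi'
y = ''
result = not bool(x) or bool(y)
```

x = 'hi'; y = ''; result = False

False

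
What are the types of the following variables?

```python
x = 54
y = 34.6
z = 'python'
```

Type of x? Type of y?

x is assigned a bare integer (no decimal point), so it is an int; y is assigned a number with a decimal point, so it is a float

int, float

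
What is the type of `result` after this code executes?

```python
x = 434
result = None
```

None has type NoneType

NoneType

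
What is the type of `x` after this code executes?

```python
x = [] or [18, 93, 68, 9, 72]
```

'or' returns first truthy value (list)

list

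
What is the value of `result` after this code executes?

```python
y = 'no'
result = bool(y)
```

y = 'no'; result = True

True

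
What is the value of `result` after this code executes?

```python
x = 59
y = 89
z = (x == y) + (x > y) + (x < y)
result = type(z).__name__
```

x is int; y is int; z is int; result = 'int'

'int'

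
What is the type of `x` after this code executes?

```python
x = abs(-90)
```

abs() of int returns int

int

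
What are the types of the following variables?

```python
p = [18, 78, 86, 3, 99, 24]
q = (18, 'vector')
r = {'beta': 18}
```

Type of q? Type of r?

q is assigned a tuple (parenthesized, comma-separated values); r is assigned a dict literal ({key: value})

tuple, dict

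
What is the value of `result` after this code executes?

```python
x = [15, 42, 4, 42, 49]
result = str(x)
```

x = [15, 42, 4, 42, 49]; result = '[15, 42, 4, 42, 49]'

'[15, 42, 4, 42, 49]'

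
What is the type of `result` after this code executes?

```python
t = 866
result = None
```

None has type NoneType

NoneType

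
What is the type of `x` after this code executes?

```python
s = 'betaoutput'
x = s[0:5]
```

Slicing a str returns str

str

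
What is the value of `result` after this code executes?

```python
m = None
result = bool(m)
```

m = None; result = False

False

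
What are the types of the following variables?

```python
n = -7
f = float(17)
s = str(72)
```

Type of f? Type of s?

f is assigned the result of calling float(), which returns a float; s is assigned the result of calling str(), which returns a str

float, str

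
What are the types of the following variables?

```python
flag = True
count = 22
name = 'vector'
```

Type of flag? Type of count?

flag is assigned the constant True, which has type bool; count is assigned a bare integer (no decimal point), so it is an int

bool, int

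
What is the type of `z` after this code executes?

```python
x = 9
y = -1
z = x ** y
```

int ** negative = float

float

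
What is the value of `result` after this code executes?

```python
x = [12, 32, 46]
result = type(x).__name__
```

x is list; result = 'list'

'list'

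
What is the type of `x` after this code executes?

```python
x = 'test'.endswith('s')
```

str.endswith() returns bool

bool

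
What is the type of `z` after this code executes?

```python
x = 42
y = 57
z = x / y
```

int / int = float

float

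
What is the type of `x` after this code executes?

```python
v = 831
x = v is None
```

'is' comparison returns bool

bool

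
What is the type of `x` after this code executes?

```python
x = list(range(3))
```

list(range()) returns list

list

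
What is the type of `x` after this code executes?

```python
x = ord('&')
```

ord() returns int (code point)

int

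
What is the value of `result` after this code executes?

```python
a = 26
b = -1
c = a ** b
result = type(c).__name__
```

a is int; b is int; c is float; result = 'float'

'float'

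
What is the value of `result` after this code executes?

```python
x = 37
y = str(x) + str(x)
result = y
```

x = 37; y = '3737'; result = '3737'

'3737'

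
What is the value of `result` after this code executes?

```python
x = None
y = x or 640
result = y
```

x = None; y = 640; result = 640

640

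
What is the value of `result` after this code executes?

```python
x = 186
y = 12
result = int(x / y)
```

x = 186; y = 12; result = 15

15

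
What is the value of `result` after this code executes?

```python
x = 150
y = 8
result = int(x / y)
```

x = 150; y = 8; result = 18

18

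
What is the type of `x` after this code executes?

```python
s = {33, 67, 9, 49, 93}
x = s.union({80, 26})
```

set.union() returns a new set

set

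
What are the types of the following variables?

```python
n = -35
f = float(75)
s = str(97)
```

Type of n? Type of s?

n is assigned a bare integer (no decimal point), so it is an int; s is assigned the result of calling str(), which returns a str

int, str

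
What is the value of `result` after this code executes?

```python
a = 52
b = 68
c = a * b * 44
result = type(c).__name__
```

a is int; b is int; c is int; result = 'int'

'int'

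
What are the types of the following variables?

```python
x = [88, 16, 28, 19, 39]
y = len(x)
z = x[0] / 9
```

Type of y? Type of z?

len() returns int; int / int = float

int, float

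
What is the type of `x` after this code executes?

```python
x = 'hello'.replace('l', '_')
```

str.replace() returns str

str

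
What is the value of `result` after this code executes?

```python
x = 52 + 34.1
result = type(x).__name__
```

x is float; result = 'float'

'float'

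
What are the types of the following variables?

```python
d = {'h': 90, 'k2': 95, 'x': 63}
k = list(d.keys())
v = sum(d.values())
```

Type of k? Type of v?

list() converts to list; sum of ints is int

list, int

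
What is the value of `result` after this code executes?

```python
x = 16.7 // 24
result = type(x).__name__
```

x is float; result = 'float'

'float'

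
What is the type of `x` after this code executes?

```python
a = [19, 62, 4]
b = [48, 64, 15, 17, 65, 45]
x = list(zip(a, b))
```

list(zip()) returns a list of tuples

list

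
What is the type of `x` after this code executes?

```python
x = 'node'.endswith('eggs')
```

str.endswith() returns bool

bool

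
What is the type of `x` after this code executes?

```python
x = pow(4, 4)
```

pow(int, int) returns int

int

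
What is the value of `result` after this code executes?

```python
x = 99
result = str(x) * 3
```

x = 99; result = '999999'

'999999'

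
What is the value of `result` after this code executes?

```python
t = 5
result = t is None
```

t = 5; result = False

False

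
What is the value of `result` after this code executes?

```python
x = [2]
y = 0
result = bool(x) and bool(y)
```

x = [2]; y = 0; result = False

False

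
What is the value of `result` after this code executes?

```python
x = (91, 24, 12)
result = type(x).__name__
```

x is tuple; result = 'tuple'

'tuple'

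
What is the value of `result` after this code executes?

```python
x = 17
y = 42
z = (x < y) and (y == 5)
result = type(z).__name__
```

x is int; y is int; z is bool; result = 'bool'

'bool'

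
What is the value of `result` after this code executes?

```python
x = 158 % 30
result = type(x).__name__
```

x is int; result = 'int'

'int'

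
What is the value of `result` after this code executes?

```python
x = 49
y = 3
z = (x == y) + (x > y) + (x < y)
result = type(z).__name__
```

x is int; y is int; z is int; result = 'int'

'int'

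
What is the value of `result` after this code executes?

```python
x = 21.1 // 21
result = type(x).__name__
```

x is float; result = 'float'

'float'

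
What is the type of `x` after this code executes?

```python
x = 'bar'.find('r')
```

str.find() returns int index

int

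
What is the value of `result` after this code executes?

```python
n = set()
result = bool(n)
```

n = set(); result = False

False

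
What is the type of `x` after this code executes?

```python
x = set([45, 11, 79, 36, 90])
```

set() constructor returns set

set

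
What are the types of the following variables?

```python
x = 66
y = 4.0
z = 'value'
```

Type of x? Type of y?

x is assigned a bare integer (no decimal point), so it is an int; y is assigned a number with a decimal point, so it is a float

int, float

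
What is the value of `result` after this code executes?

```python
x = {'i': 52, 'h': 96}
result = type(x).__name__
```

x is dict; result = 'dict'

'dict'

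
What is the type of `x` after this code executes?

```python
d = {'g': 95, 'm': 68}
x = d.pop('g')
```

dict.pop() returns the value

int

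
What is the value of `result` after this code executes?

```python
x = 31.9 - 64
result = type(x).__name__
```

x is float; result = 'float'

'float'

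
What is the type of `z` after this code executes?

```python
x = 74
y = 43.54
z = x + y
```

int + float = float

float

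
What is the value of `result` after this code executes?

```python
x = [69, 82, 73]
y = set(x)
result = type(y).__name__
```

x is list; y is set; result = 'set'

'set'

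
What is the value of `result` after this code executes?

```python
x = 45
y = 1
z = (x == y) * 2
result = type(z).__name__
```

x is int; y is int; z is int; result = 'int'

'int'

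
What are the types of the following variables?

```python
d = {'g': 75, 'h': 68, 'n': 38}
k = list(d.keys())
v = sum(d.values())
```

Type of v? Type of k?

sum of ints is int; list() converts to list

int, list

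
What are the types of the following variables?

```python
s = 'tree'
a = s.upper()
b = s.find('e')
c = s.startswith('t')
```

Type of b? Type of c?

find() returns int; startswith() returns bool

int, bool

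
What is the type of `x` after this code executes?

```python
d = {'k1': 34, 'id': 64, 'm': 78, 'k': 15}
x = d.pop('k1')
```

dict.pop() returns the value

int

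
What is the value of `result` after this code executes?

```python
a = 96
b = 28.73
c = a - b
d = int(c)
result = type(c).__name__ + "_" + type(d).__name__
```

a is int; b is float; c is float; d is int; result = 'float_int'

'float_int'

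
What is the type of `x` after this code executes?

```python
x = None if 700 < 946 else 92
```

700 < 946 is True, so the if branch is taken

NoneType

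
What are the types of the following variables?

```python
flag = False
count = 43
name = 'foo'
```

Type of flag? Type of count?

flag is assigned the constant False, which has type bool; count is assigned a bare integer (no decimal point), so it is an int

bool, int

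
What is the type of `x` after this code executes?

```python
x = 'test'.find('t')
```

str.find() returns int index

int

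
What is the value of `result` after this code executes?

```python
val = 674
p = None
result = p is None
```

val = 674; p = None; result = True

True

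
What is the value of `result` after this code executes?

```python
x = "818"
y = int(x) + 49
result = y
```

x = '818'; y = 867; result = 867

867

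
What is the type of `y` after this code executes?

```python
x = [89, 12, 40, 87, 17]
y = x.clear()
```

list.clear() returns None

NoneType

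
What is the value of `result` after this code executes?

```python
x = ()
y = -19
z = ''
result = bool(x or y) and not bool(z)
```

x = (); y = -19; z = ''; result = True

True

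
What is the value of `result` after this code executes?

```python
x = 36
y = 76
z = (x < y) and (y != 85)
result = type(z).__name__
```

x is int; y is int; z is bool; result = 'bool'

'bool'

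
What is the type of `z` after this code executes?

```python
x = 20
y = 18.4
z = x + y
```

int + float = float

float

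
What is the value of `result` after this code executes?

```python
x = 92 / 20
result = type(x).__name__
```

x is float; result = 'float'

'float'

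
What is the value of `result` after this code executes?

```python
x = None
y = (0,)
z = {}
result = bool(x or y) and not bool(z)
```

x = None; y = (0,); z = {}; result = True

True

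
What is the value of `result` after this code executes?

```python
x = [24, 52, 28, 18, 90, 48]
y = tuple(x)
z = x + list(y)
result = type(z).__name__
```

x is list; y is tuple; z is list; result = 'list'

'list'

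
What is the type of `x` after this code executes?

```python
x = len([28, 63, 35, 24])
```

len() always returns int

int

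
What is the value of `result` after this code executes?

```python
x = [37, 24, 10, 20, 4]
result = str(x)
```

x = [37, 24, 10, 20, 4]; result = '[37, 24, 10, 20, 4]'

'[37, 24, 10, 20, 4]'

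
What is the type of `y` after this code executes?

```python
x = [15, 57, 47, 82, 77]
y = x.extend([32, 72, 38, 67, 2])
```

list.extend() returns None

NoneType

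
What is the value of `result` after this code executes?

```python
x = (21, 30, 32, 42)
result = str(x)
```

x = (21, 30, 32, 42); result = '(21, 30, 32, 42)'

'(21, 30, 32, 42)'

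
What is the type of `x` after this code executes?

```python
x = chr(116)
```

chr() returns str (single char)

str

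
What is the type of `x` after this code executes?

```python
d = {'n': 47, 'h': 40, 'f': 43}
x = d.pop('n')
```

dict.pop() returns the value

int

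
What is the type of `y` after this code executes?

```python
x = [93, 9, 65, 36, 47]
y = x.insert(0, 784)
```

list.insert() returns None

NoneType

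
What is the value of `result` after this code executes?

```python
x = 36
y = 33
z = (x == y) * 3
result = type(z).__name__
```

x is int; y is int; z is int; result = 'int'

'int'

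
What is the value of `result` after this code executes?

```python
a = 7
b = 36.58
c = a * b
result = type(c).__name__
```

a is int; b is float; c is float; result = 'float'

'float'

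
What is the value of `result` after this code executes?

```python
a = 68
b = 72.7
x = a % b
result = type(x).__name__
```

a is int; b is float; x is float; result = 'float'

'float'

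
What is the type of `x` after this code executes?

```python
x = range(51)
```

range() returns a range object

range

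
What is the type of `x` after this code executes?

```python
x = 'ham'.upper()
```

str.upper() returns str

str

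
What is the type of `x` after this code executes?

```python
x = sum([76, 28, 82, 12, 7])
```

sum() of ints returns int

int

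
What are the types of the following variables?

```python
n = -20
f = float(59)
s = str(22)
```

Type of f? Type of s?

f is assigned the result of calling float(), which returns a float; s is assigned the result of calling str(), which returns a str

float, str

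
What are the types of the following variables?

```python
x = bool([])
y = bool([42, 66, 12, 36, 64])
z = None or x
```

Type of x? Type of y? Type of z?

bool() returns bool; bool() returns bool; None or bool returns the bool

bool, bool, bool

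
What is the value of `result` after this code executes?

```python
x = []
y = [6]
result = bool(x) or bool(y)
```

x = []; y = [6]; result = True

True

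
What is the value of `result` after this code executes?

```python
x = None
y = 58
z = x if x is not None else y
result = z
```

x = None; y = 58; z = 58; result = 58

58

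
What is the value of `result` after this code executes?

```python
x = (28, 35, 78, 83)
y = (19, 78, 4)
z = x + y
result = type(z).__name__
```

x is tuple; y is tuple; z is tuple; result = 'tuple'

'tuple'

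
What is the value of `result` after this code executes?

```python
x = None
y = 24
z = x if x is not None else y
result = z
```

x = None; y = 24; z = 24; result = 24

24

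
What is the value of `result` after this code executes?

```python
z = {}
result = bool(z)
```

z = {}; result = False

False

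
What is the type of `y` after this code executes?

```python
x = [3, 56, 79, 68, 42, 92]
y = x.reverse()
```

list.reverse() returns None

NoneType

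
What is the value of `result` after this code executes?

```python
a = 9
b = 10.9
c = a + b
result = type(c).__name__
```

a is int; b is float; c is float; result = 'float'

'float'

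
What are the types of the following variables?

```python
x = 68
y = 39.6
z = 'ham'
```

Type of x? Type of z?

x is assigned a bare integer (no decimal point), so it is an int; z is assigned a quoted string literal, so it is a str

int, str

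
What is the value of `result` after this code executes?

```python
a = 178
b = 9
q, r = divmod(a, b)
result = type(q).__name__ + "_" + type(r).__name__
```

a is int; b is int; q is int; r is int; result = 'int_int'

'int_int'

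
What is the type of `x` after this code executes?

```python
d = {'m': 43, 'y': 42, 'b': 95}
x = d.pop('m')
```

dict.pop() returns the value

int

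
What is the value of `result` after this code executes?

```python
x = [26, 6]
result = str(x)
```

x = [26, 6]; result = '[26, 6]'

'[26, 6]'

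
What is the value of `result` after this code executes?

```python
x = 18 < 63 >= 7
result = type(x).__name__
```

x is bool; result = 'bool'

'bool'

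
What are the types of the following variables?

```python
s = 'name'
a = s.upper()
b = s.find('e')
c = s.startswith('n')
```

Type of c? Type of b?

startswith() returns bool; find() returns int

bool, int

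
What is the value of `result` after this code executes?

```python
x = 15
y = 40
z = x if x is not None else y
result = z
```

x = 15; y = 40; z = 15; result = 15

15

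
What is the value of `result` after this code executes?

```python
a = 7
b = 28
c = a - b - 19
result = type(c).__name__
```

a is int; b is int; c is int; result = 'int'

'int'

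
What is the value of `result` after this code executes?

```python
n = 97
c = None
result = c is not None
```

n = 97; c = None; result = False

False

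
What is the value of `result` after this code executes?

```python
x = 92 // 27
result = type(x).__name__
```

x is int; result = 'int'

'int'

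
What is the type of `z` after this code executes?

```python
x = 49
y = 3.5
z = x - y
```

int - float = float

float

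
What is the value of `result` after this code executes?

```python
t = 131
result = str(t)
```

t = 131; result = '131'

'131'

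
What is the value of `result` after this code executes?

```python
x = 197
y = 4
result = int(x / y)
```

x = 197; y = 4; result = 49

49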